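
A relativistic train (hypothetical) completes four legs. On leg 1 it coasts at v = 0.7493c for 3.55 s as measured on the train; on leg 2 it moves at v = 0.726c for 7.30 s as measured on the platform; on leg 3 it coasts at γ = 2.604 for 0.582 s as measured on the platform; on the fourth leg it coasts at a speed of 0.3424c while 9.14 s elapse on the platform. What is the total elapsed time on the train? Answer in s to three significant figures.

τ = 17.4 s

Leg 1: 3.55 s is already measured on the train.
Leg 2: γ = 1/√(1 − 0.726²) = 1/√0.4729 = 1.454; τ_2 = 7.30/1.454 = 5.020 s.
Leg 3: γ = 2.604; τ_3 = 0.582/2.604 = 0.2235 s.
Leg 4: γ = 1/√(1 − 0.3424²) = 1/√0.8828 = 1.064; τ_4 = 9.14/1.064 = 8.588 s.
Total: 3.550 + 5.020 + 0.2235 + 8.588 s.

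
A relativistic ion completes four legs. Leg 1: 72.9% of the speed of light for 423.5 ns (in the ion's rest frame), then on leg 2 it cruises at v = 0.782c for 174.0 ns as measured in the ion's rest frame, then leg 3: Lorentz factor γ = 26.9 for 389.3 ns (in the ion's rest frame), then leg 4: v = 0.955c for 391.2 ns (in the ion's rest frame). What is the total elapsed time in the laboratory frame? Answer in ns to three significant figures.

Leg 1: β = 0.729; γ = 1/√(1 − 0.729²) = 1/√0.4686 = 1.461; Δt_1 = 1.461 × 423.5 = 618.7 ns.
Leg 2: γ = 1/√(1 − 0.782²) = 1/√0.3885 = 1.604; Δt_2 = 1.604 × 174.0 = 279.2 ns.
Leg 3: γ = 26.9; Δt_3 = 26.90 × 389.3 = 1.047×10⁴ ns.
Leg 4: γ = 1/√(1 − 0.955²) = 1/√0.08798 = 3.371; Δt_4 = 3.371 × 391.2 = 1319 ns.
Total: 618.7 + 279.2 + 1.047×10⁴ + 1319 ns.

Δt = 1.27×10⁴ ns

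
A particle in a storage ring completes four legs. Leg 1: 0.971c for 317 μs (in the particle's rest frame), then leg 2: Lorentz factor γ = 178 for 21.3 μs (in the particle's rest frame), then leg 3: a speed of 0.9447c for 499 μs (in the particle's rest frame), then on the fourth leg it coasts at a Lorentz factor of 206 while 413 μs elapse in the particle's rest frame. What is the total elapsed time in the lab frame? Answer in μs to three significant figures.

Leg 1: γ = 1/√(1 − 0.971²) = 1/√0.05716 = 4.183; Δt_1 = 4.183 × 317 = 1326 μs.
Leg 2: γ = 178; Δt_2 = 178.0 × 21.3 = 3791 μs.
Leg 3: γ = 1/√(1 − 0.9447²) = 1/√0.1075 = 3.049; Δt_3 = 3.049 × 499 = 1522 μs.
Leg 4: γ = 206; Δt_4 = 206.0 × 413 = 8.508×10⁴ μs.
Total: 1326 + 3791 + 1522 + 8.508×10⁴ μs.

Δt = 9.17×10⁴ μs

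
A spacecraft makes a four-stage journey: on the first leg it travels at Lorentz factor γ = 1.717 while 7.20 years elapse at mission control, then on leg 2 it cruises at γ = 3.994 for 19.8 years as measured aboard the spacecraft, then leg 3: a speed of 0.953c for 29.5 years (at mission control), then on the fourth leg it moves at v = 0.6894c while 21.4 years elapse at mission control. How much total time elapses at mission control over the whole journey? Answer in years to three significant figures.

Leg 1: 7.20 years is already measured at mission control.
Leg 2: γ = 3.994; Δt_2 = 3.994 × 19.8 = 79.08 years.
Leg 3: 29.5 years is already measured at mission control.
Leg 4: 21.4 years is already measured at mission control.
Total: 7.200 + 79.08 + 29.50 + 21.40 years.

Δt = 137 years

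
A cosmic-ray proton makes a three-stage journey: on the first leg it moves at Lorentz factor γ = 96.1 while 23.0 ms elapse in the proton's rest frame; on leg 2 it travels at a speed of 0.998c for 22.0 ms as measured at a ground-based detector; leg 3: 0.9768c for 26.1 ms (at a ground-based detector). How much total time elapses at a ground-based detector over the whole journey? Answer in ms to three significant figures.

Δt = 2260 ms

Leg 1: γ = 96.1; Δt_1 = 96.10 × 23.0 = 2210 ms.
Leg 2: 22.0 ms is already measured at a ground-based detector.
Leg 3: 26.1 ms is already measured at a ground-based detector.
Total: 2210 + 22.00 + 26.10 ms.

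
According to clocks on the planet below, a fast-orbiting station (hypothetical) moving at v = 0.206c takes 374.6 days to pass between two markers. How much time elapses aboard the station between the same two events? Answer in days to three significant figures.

τ = 367 days

γ = 1/√(1 − 0.206²) = 1/√0.9576 = 1.022
The interval measured on the planet below is the dilated one; the clock aboard the station measures the proper time τ = Δt/γ = 374.6/1.022 days.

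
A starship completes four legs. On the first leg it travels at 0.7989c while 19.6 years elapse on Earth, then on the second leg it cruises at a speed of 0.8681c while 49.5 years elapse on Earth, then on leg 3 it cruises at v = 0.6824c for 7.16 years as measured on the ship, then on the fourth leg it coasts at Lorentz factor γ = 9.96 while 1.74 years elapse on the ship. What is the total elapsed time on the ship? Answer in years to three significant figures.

τ = 45.3 years

Leg 1: γ = 1/√(1 − 0.7989²) = 1/√0.3618 = 1.663; τ_1 = 19.6/1.663 = 11.79 years.
Leg 2: γ = 1/√(1 − 0.8681²) = 1/√0.2464 = 2.015; τ_2 = 49.5/2.015 = 24.57 years.
Leg 3: 7.16 years is already measured on the ship.
Leg 4: 1.74 years is already measured on the ship.
Total: 11.79 + 24.57 + 7.160 + 1.740 years.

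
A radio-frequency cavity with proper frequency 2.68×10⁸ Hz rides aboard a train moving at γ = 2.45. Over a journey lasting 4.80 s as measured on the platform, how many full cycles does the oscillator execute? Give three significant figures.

γ = 2.45
The oscillator's own cycle count is N = f × τ where τ is the proper time on the train. τ = Δt/γ = 4.80/2.450 = 1.959 s = 1.959×10⁰ s.
N = 2.68×10⁸ × 1.959×10⁰ = 5.251×10⁸.

N = 5.25×10⁸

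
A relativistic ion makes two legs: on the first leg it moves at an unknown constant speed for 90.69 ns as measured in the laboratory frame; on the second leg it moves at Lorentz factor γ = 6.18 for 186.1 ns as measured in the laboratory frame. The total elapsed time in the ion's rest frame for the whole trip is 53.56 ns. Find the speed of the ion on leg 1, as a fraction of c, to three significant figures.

Leg 1: speed unknown; τ_1 = 90.69/γ_1.
Leg 2: γ = 6.18; τ_2 = 186.1/6.180 = 30.11 ns.
Total proper time: τ_1 + 30.11 = 53.56, so τ_1 = 53.56 − 30.11 = 23.45 ns.
γ_1 = 90.69/23.45 = 3.868; β = √(1 − 1/γ²) = √0.9332.

β = 0.966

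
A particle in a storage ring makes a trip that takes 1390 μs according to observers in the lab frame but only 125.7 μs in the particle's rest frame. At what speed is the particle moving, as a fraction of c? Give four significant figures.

v = 0.9959c

The proper time is measured in the particle's rest frame (both events occur at the particle's location); Δt is measured in the lab frame. γ = Δt/τ = 1390/125.7 = 11.06.
β = √(1 − 1/γ²) = √(1 − 0.008178) = √0.9918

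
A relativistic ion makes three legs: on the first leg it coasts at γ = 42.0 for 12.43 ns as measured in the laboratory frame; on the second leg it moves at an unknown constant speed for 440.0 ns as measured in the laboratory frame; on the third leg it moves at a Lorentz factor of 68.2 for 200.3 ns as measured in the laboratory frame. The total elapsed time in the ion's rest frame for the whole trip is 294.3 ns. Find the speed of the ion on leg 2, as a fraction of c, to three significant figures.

Leg 1: γ = 42.0; τ_1 = 12.43/42.00 = 0.2960 ns.
Leg 2: speed unknown; τ_2 = 440.0/γ_2.
Leg 3: γ = 68.2; τ_3 = 200.3/68.20 = 2.937 ns.
Total proper time: 0.2960 + τ_2 + 2.937 = 294.3, so τ_2 = 294.3 − 3.233 = 291.1 ns.
γ_2 = 440.0/291.1 = 1.512; β = √(1 − 1/γ²) = √0.5624.

β = 0.750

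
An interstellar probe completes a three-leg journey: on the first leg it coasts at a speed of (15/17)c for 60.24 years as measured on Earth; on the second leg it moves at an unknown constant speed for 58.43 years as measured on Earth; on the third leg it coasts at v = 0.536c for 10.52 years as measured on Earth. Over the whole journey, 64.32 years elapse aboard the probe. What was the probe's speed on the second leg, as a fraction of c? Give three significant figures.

β = 0.886

Leg 1: γ = 1/√(1 − (15/17)²) = 17/8 = 2.125; τ_1 = 60.24/2.125 = 28.35 years.
Leg 2: speed unknown; τ_2 = 58.43/γ_2.
Leg 3: γ = 1/√(1 − 0.536²) = 1/√0.7127 = 1.185; τ_3 = 10.52/1.185 = 8.881 years.
Total proper time: 28.35 + τ_2 + 8.881 = 64.32, so τ_2 = 64.32 − 37.23 = 27.09 years.
γ_2 = 58.43/27.09 = 2.157; β = √(1 − 1/γ²) = √0.7850.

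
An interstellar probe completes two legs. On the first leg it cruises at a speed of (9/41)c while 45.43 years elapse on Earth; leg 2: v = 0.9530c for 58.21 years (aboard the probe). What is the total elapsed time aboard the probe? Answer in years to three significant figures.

Leg 1: γ = 1/√(1 − (9/41)²) = 41/40 = 1.025; τ_1 = 45.43/1.025 = 44.32 years.
Leg 2: 58.21 years is already measured aboard the probe.
Total: 44.32 + 58.21 years.

τ = 103 years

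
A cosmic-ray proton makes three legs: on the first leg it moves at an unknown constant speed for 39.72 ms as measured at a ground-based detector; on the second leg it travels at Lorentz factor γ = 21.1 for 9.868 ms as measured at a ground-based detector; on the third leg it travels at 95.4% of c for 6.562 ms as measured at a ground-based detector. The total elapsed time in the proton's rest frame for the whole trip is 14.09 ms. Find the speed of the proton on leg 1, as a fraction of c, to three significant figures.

β = 0.956

Leg 1: speed unknown; τ_1 = 39.72/γ_1.
Leg 2: γ = 21.1; τ_2 = 9.868/21.10 = 0.4677 ms.
Leg 3: β = 0.954; γ = 1/√(1 − 0.954²) = 1/√0.08988 = 3.335; τ_3 = 6.562/3.335 = 1.967 ms.
Total proper time: τ_1 + 0.4677 + 1.967 = 14.09, so τ_1 = 14.09 − 2.435 = 11.65 ms.
γ_1 = 39.72/11.65 = 3.408; β = √(1 − 1/γ²) = √0.9139.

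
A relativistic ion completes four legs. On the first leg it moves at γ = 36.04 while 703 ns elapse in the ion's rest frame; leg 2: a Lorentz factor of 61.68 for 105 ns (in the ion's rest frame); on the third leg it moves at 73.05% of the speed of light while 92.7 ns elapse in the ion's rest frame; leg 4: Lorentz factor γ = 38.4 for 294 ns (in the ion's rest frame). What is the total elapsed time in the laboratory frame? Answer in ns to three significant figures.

Δt = 4.32×10⁴ ns

Leg 1: γ = 36.04; Δt_1 = 36.04 × 703 = 2.534×10⁴ ns.
Leg 2: γ = 61.68; Δt_2 = 61.68 × 105 = 6476 ns.
Leg 3: β = 0.7305; γ = 1/√(1 − 0.7305²) = 1/√0.4664 = 1.464; Δt_3 = 1.464 × 92.7 = 135.7 ns.
Leg 4: γ = 38.4; Δt_4 = 38.40 × 294 = 1.129×10⁴ ns.
Total: 2.534×10⁴ + 6476 + 135.7 + 1.129×10⁴ ns.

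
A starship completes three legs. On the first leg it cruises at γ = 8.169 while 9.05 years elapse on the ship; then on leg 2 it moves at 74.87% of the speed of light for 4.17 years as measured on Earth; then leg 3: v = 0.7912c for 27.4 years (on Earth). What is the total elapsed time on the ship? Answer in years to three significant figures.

Leg 1: 9.05 years is already measured on the ship.
Leg 2: β = 0.7487; γ = 1/√(1 − 0.7487²) = 1/√0.4394 = 1.509; τ_2 = 4.17/1.509 = 2.764 years.
Leg 3: γ = 1/√(1 − 0.7912²) = 1/√0.3740 = 1.635; τ_3 = 27.4/1.635 = 16.76 years.
Total: 9.050 + 2.764 + 16.76 years.

τ = 28.6 years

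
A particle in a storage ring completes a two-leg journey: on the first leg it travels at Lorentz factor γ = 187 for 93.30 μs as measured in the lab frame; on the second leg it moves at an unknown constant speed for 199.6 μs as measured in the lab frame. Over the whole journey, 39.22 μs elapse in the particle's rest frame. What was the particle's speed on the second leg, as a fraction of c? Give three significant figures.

β = 0.981

Leg 1: γ = 187; τ_1 = 93.30/187.0 = 0.4989 μs.
Leg 2: speed unknown; τ_2 = 199.6/γ_2.
Total proper time: 0.4989 + τ_2 = 39.22, so τ_2 = 39.22 − 0.4989 = 38.72 μs.
γ_2 = 199.6/38.72 = 5.155; β = √(1 − 1/γ²) = √0.9624.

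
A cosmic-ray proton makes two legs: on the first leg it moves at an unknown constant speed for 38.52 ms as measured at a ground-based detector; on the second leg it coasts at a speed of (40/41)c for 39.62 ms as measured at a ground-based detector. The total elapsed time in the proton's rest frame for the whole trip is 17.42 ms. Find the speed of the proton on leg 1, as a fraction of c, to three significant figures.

β = 0.974

Leg 1: speed unknown; τ_1 = 38.52/γ_1.
Leg 2: γ = 1/√(1 − (40/41)²) = 41/9 ≈ 4.556; τ_2 = 39.62/4.556 = 8.697 ms.
Total proper time: τ_1 + 8.697 = 17.42, so τ_1 = 17.42 − 8.697 = 8.723 ms.
γ_1 = 38.52/8.723 = 4.416; β = √(1 − 1/γ²) = √0.9487.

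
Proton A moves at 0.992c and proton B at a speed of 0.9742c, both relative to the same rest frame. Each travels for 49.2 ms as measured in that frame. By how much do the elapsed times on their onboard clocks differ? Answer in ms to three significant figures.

A: γ = 1/√(1 − 0.992²) = 1/√0.01594 = 7.922; τ_A = 49.2/7.922 = 6.211 ms.
B: γ = 1/√(1 − 0.9742²) = 1/√0.05093 = 4.431; τ_B = 49.2/4.431 = 11.10 ms.

|τ_A − τ_B| = 4.89 ms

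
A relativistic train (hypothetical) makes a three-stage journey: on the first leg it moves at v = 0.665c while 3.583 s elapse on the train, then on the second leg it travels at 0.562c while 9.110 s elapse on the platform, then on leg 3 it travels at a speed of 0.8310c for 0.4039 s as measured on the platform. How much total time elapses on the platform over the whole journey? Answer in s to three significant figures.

Δt = 14.3 s

Leg 1: γ = 1/√(1 − 0.665²) = 1/√0.5578 = 1.339; Δt_1 = 1.339 × 3.583 = 4.798 s.
Leg 2: 9.110 s is already measured on the platform.
Leg 3: 0.4039 s is already measured on the platform.
Total: 4.798 + 9.110 + 0.4039 s.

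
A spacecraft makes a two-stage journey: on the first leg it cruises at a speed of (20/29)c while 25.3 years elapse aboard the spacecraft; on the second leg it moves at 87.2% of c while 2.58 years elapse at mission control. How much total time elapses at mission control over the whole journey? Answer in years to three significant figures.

Δt = 37.5 years

Leg 1: γ = 1/√(1 − (20/29)²) = 29/21 ≈ 1.381; Δt_1 = 1.381 × 25.3 = 34.94 years.
Leg 2: 2.58 years is already measured at mission control.
Total: 34.94 + 2.580 years.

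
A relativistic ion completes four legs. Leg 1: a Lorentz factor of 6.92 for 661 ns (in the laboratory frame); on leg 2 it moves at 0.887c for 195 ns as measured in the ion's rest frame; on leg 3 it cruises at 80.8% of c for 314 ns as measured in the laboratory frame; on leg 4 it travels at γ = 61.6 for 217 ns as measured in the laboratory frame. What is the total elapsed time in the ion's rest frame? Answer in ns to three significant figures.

τ = 479 ns

Leg 1: γ = 6.92; τ_1 = 661/6.920 = 95.52 ns.
Leg 2: 195 ns is already measured in the ion's rest frame.
Leg 3: β = 0.808; γ = 1/√(1 − 0.808²) = 1/√0.3471 = 1.697; τ_3 = 314/1.697 = 185.0 ns.
Leg 4: γ = 61.6; τ_4 = 217/61.60 = 3.523 ns.
Total: 95.52 + 195.0 + 185.0 + 3.523 ns.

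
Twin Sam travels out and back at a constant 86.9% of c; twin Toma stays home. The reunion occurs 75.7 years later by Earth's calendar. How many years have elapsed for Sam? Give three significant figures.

τ = 37.5 years

β = 0.869; γ = 1/√(1 − 0.869²) = 1/√0.2448 = 2.021
Sam's clock measures proper time along the trip: τ = Δt/γ = 75.7/2.021 years.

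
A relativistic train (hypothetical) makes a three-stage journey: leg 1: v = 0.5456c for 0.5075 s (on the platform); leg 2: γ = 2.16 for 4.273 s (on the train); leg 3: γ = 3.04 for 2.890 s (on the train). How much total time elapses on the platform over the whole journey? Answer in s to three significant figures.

Leg 1: 0.5075 s is already measured on the platform.
Leg 2: γ = 2.16; Δt_2 = 2.160 × 4.273 = 9.230 s.
Leg 3: γ = 3.04; Δt_3 = 3.040 × 2.890 = 8.786 s.
Total: 0.5075 + 9.230 + 8.786 s.

Δt = 18.5 s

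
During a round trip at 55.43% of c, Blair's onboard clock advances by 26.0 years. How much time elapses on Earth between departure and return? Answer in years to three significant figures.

β = 0.5543; γ = 1/√(1 − 0.5543²) = 1/√0.6928 = 1.201
Earth-frame duration is the dilated interval: Δt = γτ = 1.201 × 26.0 years.

Δt = 31.2 years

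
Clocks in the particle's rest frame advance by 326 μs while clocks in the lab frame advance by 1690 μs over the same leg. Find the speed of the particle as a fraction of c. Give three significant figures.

The proper time is measured in the particle's rest frame (both events occur at the particle's location); Δt is measured in the lab frame. γ = Δt/τ = 1690/326 = 5.184.
β = √(1 − 1/γ²) = √(1 − 0.03721) = √0.9628

β = 0.981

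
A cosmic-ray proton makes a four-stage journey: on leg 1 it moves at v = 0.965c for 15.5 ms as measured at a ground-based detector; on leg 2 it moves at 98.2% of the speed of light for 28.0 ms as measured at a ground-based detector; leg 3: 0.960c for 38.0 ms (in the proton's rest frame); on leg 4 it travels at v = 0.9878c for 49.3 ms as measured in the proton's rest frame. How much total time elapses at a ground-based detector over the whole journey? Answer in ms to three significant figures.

Δt = 496 ms

Leg 1: 15.5 ms is already measured at a ground-based detector.
Leg 2: 28.0 ms is already measured at a ground-based detector.
Leg 3: γ = 1/√(1 − 0.960²) = 25/7 ≈ 3.571; Δt_3 = 3.571 × 38.0 = 135.7 ms.
Leg 4: γ = 1/√(1 − 0.9878²) = 1/√0.02425 = 6.421; Δt_4 = 6.421 × 49.3 = 316.6 ms.
Total: 15.50 + 28.00 + 135.7 + 316.6 ms.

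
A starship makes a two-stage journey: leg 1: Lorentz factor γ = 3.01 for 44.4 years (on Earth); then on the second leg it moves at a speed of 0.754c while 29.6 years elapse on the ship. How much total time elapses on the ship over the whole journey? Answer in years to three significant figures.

Leg 1: γ = 3.01; τ_1 = 44.4/3.010 = 14.75 years.
Leg 2: 29.6 years is already measured on the ship.
Total: 14.75 + 29.60 years.

τ = 44.4 years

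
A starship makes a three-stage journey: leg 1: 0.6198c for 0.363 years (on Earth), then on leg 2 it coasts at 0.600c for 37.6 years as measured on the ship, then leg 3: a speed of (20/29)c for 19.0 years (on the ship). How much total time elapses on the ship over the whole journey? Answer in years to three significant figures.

Leg 1: γ = 1/√(1 − 0.6198²) = 1/√0.6158 = 1.274; τ_1 = 0.363/1.274 = 0.2849 years.
Leg 2: 37.6 years is already measured on the ship.
Leg 3: 19.0 years is already measured on the ship.
Total: 0.2849 + 37.60 + 19.00 years.

τ = 56.9 years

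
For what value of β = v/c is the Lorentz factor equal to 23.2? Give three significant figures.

β = 0.999

β = √(1 − 1/γ²) = √(1 − 1/23.2²) = √(1 − 0.001858) = √0.9981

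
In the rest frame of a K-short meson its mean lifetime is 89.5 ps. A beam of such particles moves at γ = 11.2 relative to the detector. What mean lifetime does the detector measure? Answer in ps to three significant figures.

Δt = 1000 ps

γ = 11.2
The rest-frame lifetime is the proper time; the lab measures the dilated interval Δt = γτ₀ = 11.20 × 89.5 ps.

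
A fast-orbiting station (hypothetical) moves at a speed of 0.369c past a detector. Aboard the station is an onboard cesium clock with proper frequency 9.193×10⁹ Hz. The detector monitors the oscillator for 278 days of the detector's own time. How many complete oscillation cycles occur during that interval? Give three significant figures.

γ = 1/√(1 − 0.369²) = 1/√0.8638 = 1.076
During 278 days of lab time, the oscillator's proper time advances by τ = Δt/γ = 278/1.076 = 258.4 days = 2.232×10⁷ s.
N = f × τ = 9.193×10⁹ × 2.232×10⁷ = 2.052×10¹⁷.

N = 2.05×10¹⁷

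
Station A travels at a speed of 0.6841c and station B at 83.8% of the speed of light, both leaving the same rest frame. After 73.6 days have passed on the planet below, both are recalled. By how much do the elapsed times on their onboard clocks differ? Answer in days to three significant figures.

|τ_A − τ_B| = 13.5 days

A: γ = 1/√(1 − 0.6841²) = 1/√0.5320 = 1.371; τ_A = 73.6/1.371 = 53.68 days.
B: β = 0.838; γ = 1/√(1 − 0.838²) = 1/√0.2978 = 1.833; τ_B = 73.6/1.833 = 40.16 days.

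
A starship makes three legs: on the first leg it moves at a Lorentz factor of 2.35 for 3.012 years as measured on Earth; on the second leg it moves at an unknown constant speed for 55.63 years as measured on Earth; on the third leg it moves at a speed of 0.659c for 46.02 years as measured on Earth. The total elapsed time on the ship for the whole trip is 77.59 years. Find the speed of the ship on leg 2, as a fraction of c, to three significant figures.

Leg 1: γ = 2.35; τ_1 = 3.012/2.350 = 1.282 years.
Leg 2: speed unknown; τ_2 = 55.63/γ_2.
Leg 3: γ = 1/√(1 − 0.659²) = 1/√0.5657 = 1.330; τ_3 = 46.02/1.330 = 34.61 years.
Total proper time: 1.282 + τ_2 + 34.61 = 77.59, so τ_2 = 77.59 − 35.90 = 41.69 years.
γ_2 = 55.63/41.69 = 1.334; β = √(1 − 1/γ²) = √0.4382.

β = 0.662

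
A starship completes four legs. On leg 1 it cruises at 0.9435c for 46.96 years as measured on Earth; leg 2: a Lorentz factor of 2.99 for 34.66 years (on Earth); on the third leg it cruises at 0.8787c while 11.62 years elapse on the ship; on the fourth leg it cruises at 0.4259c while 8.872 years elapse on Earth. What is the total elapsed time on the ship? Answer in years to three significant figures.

τ = 46.8 years

Leg 1: γ = 1/√(1 − 0.9435²) = 1/√0.1098 = 3.018; τ_1 = 46.96/3.018 = 15.56 years.
Leg 2: γ = 2.99; τ_2 = 34.66/2.990 = 11.59 years.
Leg 3: 11.62 years is already measured on the ship.
Leg 4: γ = 1/√(1 − 0.4259²) = 1/√0.8186 = 1.105; τ_4 = 8.872/1.105 = 8.027 years.
Total: 15.56 + 11.59 + 11.62 + 8.027 years.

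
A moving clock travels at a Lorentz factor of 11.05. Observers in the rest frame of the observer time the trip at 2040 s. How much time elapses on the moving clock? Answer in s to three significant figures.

τ = 185 s

γ = 11.05
The interval measured in the rest frame of the observer is the dilated one; the clock on the moving clock measures the proper time τ = Δt/γ = 2040/11.05 s.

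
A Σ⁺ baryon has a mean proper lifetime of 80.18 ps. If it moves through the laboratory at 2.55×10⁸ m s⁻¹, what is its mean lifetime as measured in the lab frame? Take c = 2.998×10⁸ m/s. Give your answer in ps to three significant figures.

Δt = 152 ps

β = 2.55×10⁸/2.998×10⁸ = 0.8506; γ = 1/√(1 − 0.8506²) = 1.902
The rest-frame lifetime is the proper time; the lab measures the dilated interval Δt = γτ₀ = 1.902 × 80.18 ps.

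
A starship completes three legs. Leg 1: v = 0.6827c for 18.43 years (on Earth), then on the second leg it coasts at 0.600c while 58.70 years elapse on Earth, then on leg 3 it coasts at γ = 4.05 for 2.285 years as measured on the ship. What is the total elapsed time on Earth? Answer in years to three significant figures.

Δt = 86.4 years

Leg 1: 18.43 years is already measured on Earth.
Leg 2: 58.70 years is already measured on Earth.
Leg 3: γ = 4.05; Δt_3 = 4.050 × 2.285 = 9.254 years.
Total: 18.43 + 58.70 + 9.254 years.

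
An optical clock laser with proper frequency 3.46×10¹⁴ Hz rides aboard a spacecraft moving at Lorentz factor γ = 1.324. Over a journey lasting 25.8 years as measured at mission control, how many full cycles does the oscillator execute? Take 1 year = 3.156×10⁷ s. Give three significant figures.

γ = 1.324
The oscillator's own cycle count is N = f × τ where τ is the proper time aboard the spacecraft. τ = Δt/γ = 25.8/1.324 = 19.49 years = 6.150×10⁸ s.
N = 3.46×10¹⁴ × 6.150×10⁸ = 2.128×10²³.

N = 2.13×10²³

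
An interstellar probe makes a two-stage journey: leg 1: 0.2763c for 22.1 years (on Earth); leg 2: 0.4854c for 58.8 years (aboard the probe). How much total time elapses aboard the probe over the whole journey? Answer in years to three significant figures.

τ = 80.0 years

Leg 1: γ = 1/√(1 − 0.2763²) = 1/√0.9237 = 1.041; τ_1 = 22.1/1.041 = 21.24 years.
Leg 2: 58.8 years is already measured aboard the probe.
Total: 21.24 + 58.80 years.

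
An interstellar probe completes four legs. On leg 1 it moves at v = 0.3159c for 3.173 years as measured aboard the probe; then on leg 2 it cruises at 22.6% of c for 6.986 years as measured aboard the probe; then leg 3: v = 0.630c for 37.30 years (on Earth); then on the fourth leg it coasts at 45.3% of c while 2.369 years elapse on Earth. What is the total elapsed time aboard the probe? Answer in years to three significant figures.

Leg 1: 3.173 years is already measured aboard the probe.
Leg 2: 6.986 years is already measured aboard the probe.
Leg 3: γ = 1/√(1 − 0.630²) = 1/√0.6031 = 1.288; τ_3 = 37.30/1.288 = 28.97 years.
Leg 4: β = 0.453; γ = 1/√(1 − 0.453²) = 1/√0.7948 = 1.122; τ_4 = 2.369/1.122 = 2.112 years.
Total: 3.173 + 6.986 + 28.97 + 2.112 years.

τ = 41.2 years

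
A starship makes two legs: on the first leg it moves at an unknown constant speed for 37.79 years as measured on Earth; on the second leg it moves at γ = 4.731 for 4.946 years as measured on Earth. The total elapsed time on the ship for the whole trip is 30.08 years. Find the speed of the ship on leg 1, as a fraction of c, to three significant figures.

β = 0.640

Leg 1: speed unknown; τ_1 = 37.79/γ_1.
Leg 2: γ = 4.731; τ_2 = 4.946/4.731 = 1.045 years.
Total proper time: τ_1 + 1.045 = 30.08, so τ_1 = 30.08 − 1.045 = 29.03 years.
γ_1 = 37.79/29.03 = 1.302; β = √(1 − 1/γ²) = √0.4097.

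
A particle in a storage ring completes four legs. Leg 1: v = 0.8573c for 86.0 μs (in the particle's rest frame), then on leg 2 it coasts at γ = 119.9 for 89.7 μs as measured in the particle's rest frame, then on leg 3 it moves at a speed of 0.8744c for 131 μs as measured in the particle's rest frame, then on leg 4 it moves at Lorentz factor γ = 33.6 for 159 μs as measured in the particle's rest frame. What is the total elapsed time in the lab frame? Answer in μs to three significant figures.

Δt = 1.65×10⁴ μs

Leg 1: γ = 1/√(1 − 0.8573²) = 1/√0.2650 = 1.942; Δt_1 = 1.942 × 86.0 = 167.0 μs.
Leg 2: γ = 119.9; Δt_2 = 119.9 × 89.7 = 1.076×10⁴ μs.
Leg 3: γ = 1/√(1 − 0.8744²) = 1/√0.2354 = 2.061; Δt_3 = 2.061 × 131 = 270.0 μs.
Leg 4: γ = 33.6; Δt_4 = 33.60 × 159 = 5342 μs.
Total: 167.0 + 1.076×10⁴ + 270.0 + 5342 μs.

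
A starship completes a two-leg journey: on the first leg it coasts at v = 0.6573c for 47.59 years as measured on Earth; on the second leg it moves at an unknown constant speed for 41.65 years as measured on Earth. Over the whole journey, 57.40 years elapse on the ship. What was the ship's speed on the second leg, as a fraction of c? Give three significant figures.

Leg 1: γ = 1/√(1 − 0.6573²) = 1/√0.5680 = 1.327; τ_1 = 47.59/1.327 = 35.87 years.
Leg 2: speed unknown; τ_2 = 41.65/γ_2.
Total proper time: 35.87 + τ_2 = 57.40, so τ_2 = 57.40 − 35.87 = 21.53 years.
γ_2 = 41.65/21.53 = 1.934; β = √(1 − 1/γ²) = √0.7327.

β = 0.856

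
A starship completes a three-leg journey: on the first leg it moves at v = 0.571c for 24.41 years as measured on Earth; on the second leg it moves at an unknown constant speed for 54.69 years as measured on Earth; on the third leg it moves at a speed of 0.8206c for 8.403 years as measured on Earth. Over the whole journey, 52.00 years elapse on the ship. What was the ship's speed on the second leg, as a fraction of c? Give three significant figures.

β = 0.868

Leg 1: γ = 1/√(1 − 0.571²) = 1/√0.6740 = 1.218; τ_1 = 24.41/1.218 = 20.04 years.
Leg 2: speed unknown; τ_2 = 54.69/γ_2.
Leg 3: γ = 1/√(1 − 0.8206²) = 1/√0.3266 = 1.750; τ_3 = 8.403/1.750 = 4.802 years.
Total proper time: 20.04 + τ_2 + 4.802 = 52.00, so τ_2 = 52.00 − 24.84 = 27.16 years.
γ_2 = 54.69/27.16 = 2.014; β = √(1 − 1/γ²) = √0.7534.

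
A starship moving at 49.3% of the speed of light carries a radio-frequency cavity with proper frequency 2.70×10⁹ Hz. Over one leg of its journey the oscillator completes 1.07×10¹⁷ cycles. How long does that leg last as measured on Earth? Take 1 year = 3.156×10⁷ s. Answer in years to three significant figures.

β = 0.493; γ = 1/√(1 − 0.493²) = 1/√0.7570 = 1.149
Proper time for N cycles: τ = N/f = 1.07×10¹⁷/(2.70×10⁹) = 3.963×10⁷ s = 1.256 years.
Lab-frame duration Δt = γτ = 1.149 × 1.256 = 1.443 years.

Δt = 1.44 years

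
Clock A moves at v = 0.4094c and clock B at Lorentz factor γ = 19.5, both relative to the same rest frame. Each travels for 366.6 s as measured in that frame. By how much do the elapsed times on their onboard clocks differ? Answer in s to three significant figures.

A: γ = 1/√(1 − 0.4094²) = 1/√0.8324 = 1.096; τ_A = 366.6/1.096 = 334.5 s.
B: γ = 19.5; τ_B = 366.6/19.50 = 18.80 s.

|τ_A − τ_B| = 316 s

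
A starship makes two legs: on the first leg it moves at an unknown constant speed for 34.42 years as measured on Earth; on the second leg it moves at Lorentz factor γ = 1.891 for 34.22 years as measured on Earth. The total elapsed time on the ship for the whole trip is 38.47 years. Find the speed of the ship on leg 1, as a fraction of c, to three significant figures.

Leg 1: speed unknown; τ_1 = 34.42/γ_1.
Leg 2: γ = 1.891; τ_2 = 34.22/1.891 = 18.10 years.
Total proper time: τ_1 + 18.10 = 38.47, so τ_1 = 38.47 − 18.10 = 20.37 years.
γ_1 = 34.42/20.37 = 1.689; β = √(1 − 1/γ²) = √0.6496.

β = 0.806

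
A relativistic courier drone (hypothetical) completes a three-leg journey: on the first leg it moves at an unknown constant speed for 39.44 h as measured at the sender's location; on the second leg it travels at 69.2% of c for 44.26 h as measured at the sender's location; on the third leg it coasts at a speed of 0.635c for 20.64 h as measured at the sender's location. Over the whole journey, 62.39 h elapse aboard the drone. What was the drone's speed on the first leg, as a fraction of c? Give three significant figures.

β = 0.930

Leg 1: speed unknown; τ_1 = 39.44/γ_1.
Leg 2: β = 0.692; γ = 1/√(1 − 0.692²) = 1/√0.5211 = 1.385; τ_2 = 44.26/1.385 = 31.95 h.
Leg 3: γ = 1/√(1 − 0.635²) = 1/√0.5968 = 1.294; τ_3 = 20.64/1.294 = 15.94 h.
Total proper time: τ_1 + 31.95 + 15.94 = 62.39, so τ_1 = 62.39 − 47.90 = 14.49 h.
γ_1 = 39.44/14.49 = 2.721; β = √(1 − 1/γ²) = √0.8649.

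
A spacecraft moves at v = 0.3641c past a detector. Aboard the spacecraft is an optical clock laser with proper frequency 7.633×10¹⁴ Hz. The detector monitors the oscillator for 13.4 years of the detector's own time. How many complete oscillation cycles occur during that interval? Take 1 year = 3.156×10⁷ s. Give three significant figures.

γ = 1/√(1 − 0.3641²) = 1/√0.8674 = 1.074
During 13.4 years of lab time, the oscillator's proper time advances by τ = Δt/γ = 13.4/1.074 = 12.48 years = 3.939×10⁸ s.
N = f × τ = 7.633×10¹⁴ × 3.939×10⁸ = 3.006×10²³.

N = 3.01×10²³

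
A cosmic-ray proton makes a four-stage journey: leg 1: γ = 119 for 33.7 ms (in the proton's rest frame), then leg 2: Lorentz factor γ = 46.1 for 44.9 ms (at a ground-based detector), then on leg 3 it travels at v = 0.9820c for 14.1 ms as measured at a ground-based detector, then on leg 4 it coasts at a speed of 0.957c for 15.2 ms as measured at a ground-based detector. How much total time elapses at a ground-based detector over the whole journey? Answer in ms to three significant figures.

Leg 1: γ = 119; Δt_1 = 119.0 × 33.7 = 4010 ms.
Leg 2: 44.9 ms is already measured at a ground-based detector.
Leg 3: 14.1 ms is already measured at a ground-based detector.
Leg 4: 15.2 ms is already measured at a ground-based detector.
Total: 4010 + 44.90 + 14.10 + 15.20 ms.

Δt = 4080 ms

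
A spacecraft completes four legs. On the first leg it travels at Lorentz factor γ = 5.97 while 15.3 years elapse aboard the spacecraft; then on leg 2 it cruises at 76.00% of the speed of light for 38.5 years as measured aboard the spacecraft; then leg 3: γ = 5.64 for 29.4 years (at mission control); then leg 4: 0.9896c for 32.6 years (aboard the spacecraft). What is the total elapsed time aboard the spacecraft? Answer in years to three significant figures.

τ = 91.6 years

Leg 1: 15.3 years is already measured aboard the spacecraft.
Leg 2: 38.5 years is already measured aboard the spacecraft.
Leg 3: γ = 5.64; τ_3 = 29.4/5.640 = 5.213 years.
Leg 4: 32.6 years is already measured aboard the spacecraft.
Total: 15.30 + 38.50 + 5.213 + 32.60 years.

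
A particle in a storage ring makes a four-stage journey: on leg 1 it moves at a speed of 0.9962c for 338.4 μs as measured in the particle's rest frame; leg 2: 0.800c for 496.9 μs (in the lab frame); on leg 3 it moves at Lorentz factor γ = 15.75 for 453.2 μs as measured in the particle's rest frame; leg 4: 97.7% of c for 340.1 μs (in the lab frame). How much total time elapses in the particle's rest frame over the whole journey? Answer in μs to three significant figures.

τ = 1160 μs

Leg 1: 338.4 μs is already measured in the particle's rest frame.
Leg 2: γ = 1/√(1 − 0.800²) = 5/3 ≈ 1.667; τ_2 = 496.9/1.667 = 298.1 μs.
Leg 3: 453.2 μs is already measured in the particle's rest frame.
Leg 4: β = 0.977; γ = 1/√(1 − 0.977²) = 1/√0.04547 = 4.690; τ_4 = 340.1/4.690 = 72.52 μs.
Total: 338.4 + 298.1 + 453.2 + 72.52 μs.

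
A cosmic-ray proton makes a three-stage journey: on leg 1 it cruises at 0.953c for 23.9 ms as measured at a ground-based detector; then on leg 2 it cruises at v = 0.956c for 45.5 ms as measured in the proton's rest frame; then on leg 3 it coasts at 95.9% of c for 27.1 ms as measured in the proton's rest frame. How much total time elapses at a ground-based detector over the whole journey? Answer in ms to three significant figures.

Leg 1: 23.9 ms is already measured at a ground-based detector.
Leg 2: γ = 1/√(1 − 0.956²) = 1/√0.08606 = 3.409; Δt_2 = 3.409 × 45.5 = 155.1 ms.
Leg 3: β = 0.959; γ = 1/√(1 − 0.959²) = 1/√0.08032 = 3.529; Δt_3 = 3.529 × 27.1 = 95.62 ms.
Total: 23.90 + 155.1 + 95.62 ms.

Δt = 275 ms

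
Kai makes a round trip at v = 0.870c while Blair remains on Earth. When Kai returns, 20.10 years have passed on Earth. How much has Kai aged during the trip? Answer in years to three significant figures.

τ = 9.91 years

γ = 1/√(1 − 0.870²) = 1/√0.2431 = 2.028
Kai's clock measures proper time along the trip: τ = Δt/γ = 20.10/2.028 years.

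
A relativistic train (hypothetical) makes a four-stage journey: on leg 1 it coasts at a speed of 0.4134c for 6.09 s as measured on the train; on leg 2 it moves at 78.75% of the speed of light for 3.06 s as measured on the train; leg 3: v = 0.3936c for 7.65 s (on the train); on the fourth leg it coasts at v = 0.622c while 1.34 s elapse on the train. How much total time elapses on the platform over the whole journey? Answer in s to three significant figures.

Δt = 21.7 s

Leg 1: γ = 1/√(1 − 0.4134²) = 1/√0.8291 = 1.098; Δt_1 = 1.098 × 6.09 = 6.688 s.
Leg 2: β = 0.7875; γ = 1/√(1 − 0.7875²) = 1/√0.3798 = 1.623; Δt_2 = 1.623 × 3.06 = 4.965 s.
Leg 3: γ = 1/√(1 − 0.3936²) = 1/√0.8451 = 1.088; Δt_3 = 1.088 × 7.65 = 8.322 s.
Leg 4: γ = 1/√(1 − 0.622²) = 1/√0.6131 = 1.277; Δt_4 = 1.277 × 1.34 = 1.711 s.
Total: 6.688 + 4.965 + 8.322 + 1.711 s.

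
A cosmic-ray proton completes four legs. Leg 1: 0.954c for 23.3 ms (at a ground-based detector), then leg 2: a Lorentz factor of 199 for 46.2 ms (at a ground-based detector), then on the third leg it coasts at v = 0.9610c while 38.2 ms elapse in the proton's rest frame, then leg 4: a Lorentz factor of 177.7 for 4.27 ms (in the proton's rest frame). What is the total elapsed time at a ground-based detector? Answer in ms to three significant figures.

Leg 1: 23.3 ms is already measured at a ground-based detector.
Leg 2: 46.2 ms is already measured at a ground-based detector.
Leg 3: γ = 1/√(1 − 0.9610²) = 1/√0.07648 = 3.616; Δt_3 = 3.616 × 38.2 = 138.1 ms.
Leg 4: γ = 177.7; Δt_4 = 177.7 × 4.27 = 758.8 ms.
Total: 23.30 + 46.20 + 138.1 + 758.8 ms.

Δt = 966 ms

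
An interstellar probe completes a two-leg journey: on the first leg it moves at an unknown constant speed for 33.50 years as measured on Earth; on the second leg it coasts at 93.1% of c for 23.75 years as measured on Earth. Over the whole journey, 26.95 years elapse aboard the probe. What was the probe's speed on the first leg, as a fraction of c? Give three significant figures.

Leg 1: speed unknown; τ_1 = 33.50/γ_1.
Leg 2: β = 0.931; γ = 1/√(1 − 0.931²) = 1/√0.1332 = 2.740; τ_2 = 23.75/2.740 = 8.669 years.
Total proper time: τ_1 + 8.669 = 26.95, so τ_1 = 26.95 − 8.669 = 18.28 years.
γ_1 = 33.50/18.28 = 1.833; β = √(1 − 1/γ²) = √0.7022.

β = 0.838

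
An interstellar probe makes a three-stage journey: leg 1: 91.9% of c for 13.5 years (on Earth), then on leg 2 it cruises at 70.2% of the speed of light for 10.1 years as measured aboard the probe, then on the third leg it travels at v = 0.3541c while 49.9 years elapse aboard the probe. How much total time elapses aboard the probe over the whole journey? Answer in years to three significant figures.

Leg 1: β = 0.919; γ = 1/√(1 − 0.919²) = 1/√0.1554 = 2.536; τ_1 = 13.5/2.536 = 5.322 years.
Leg 2: 10.1 years is already measured aboard the probe.
Leg 3: 49.9 years is already measured aboard the probe.
Total: 5.322 + 10.10 + 49.90 years.

τ = 65.3 years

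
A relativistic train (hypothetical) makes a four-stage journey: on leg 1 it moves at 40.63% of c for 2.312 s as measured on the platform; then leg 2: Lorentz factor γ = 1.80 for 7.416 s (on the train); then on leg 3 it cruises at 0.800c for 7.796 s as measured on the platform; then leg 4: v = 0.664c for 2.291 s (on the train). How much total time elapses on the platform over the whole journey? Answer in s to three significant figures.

Δt = 26.5 s

Leg 1: 2.312 s is already measured on the platform.
Leg 2: γ = 1.80; Δt_2 = 1.800 × 7.416 = 13.35 s.
Leg 3: 7.796 s is already measured on the platform.
Leg 4: γ = 1/√(1 − 0.664²) = 1/√0.5591 = 1.337; Δt_4 = 1.337 × 2.291 = 3.064 s.
Total: 2.312 + 13.35 + 7.796 + 3.064 s.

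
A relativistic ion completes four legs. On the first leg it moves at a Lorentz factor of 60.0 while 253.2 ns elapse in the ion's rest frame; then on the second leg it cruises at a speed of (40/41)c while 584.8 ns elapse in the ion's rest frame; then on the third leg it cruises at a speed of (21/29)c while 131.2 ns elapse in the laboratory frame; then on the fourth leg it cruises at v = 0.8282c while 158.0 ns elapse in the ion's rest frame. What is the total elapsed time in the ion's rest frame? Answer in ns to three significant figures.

τ = 1090 ns

Leg 1: 253.2 ns is already measured in the ion's rest frame.
Leg 2: 584.8 ns is already measured in the ion's rest frame.
Leg 3: γ = 1/√(1 − (21/29)²) = 29/20 = 1.450; τ_3 = 131.2/1.450 = 90.48 ns.
Leg 4: 158.0 ns is already measured in the ion's rest frame.
Total: 253.2 + 584.8 + 90.48 + 158.0 ns.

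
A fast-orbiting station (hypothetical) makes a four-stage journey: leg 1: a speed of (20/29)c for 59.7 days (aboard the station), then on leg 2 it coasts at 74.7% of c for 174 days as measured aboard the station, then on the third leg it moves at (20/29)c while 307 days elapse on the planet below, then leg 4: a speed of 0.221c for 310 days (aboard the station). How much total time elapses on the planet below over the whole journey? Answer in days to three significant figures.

Leg 1: γ = 1/√(1 − (20/29)²) = 29/21 ≈ 1.381; Δt_1 = 1.381 × 59.7 = 82.44 days.
Leg 2: β = 0.747; γ = 1/√(1 − 0.747²) = 1/√0.4420 = 1.504; Δt_2 = 1.504 × 174 = 261.7 days.
Leg 3: 307 days is already measured on the planet below.
Leg 4: γ = 1/√(1 − 0.221²) = 1/√0.9512 = 1.025; Δt_4 = 1.025 × 310 = 317.9 days.
Total: 82.44 + 261.7 + 307.0 + 317.9 days.

Δt = 969 days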